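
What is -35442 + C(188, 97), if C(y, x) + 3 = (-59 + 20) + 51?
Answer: -35433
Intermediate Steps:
C(y, x) = 9 (C(y, x) = -3 + ((-59 + 20) + 51) = -3 + (-39 + 51) = -3 + 12 = 9)
-35442 + C(188, 97) = -35442 + 9 = -35433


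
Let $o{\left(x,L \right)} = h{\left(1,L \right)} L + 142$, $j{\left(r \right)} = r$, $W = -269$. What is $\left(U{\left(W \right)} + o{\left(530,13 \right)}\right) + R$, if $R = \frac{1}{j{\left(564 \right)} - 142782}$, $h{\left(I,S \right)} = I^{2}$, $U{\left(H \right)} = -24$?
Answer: $\frac{18630557}{142218} \approx 131.0$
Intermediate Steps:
$R = - \frac{1}{142218}$ ($R = \frac{1}{564 - 142782} = \frac{1}{-142218} = - \frac{1}{142218} \approx -7.0315 \cdot 10^{-6}$)
$o{\left(x,L \right)} = 142 + L$ ($o{\left(x,L \right)} = 1^{2} L + 142 = 1 L + 142 = L + 142 = 142 + L$)
$\left(U{\left(W \right)} + o{\left(530,13 \right)}\right) + R = \left(-24 + \left(142 + 13\right)\right) - \frac{1}{142218} = \left(-24 + 155\right) - \frac{1}{142218} = 131 - \frac{1}{142218} = \frac{18630557}{142218}$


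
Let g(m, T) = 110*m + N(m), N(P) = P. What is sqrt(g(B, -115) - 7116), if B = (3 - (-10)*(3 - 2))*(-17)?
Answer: I*sqrt(31647) ≈ 177.9*I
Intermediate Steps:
B = -221 (B = (3 - (-10))*(-17) = (3 - 2*(-5))*(-17) = (3 + 10)*(-17) = 13*(-17) = -221)
g(m, T) = 111*m (g(m, T) = 110*m + m = 111*m)
sqrt(g(B, -115) - 7116) = sqrt(111*(-221) - 7116) = sqrt(-24531 - 7116) = sqrt(-31647) = I*sqrt(31647)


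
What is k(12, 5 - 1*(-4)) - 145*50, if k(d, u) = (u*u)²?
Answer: -689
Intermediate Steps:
k(d, u) = u⁴ (k(d, u) = (u²)² = u⁴)
k(12, 5 - 1*(-4)) - 145*50 = (5 - 1*(-4))⁴ - 145*50 = (5 + 4)⁴ - 7250 = 9⁴ - 7250 = 6561 - 7250 = -689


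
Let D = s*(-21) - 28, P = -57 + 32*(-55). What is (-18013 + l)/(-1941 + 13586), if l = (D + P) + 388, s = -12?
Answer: -19218/11645 ≈ -1.6503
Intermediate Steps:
P = -1817 (P = -57 - 1760 = -1817)
D = 224 (D = -12*(-21) - 28 = 252 - 28 = 224)
l = -1205 (l = (224 - 1817) + 388 = -1593 + 388 = -1205)
(-18013 + l)/(-1941 + 13586) = (-18013 - 1205)/(-1941 + 13586) = -19218/11645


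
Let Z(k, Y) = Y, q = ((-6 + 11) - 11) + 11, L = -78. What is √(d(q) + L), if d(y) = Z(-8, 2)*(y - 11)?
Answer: 3*I*√10 ≈ 9.4868*I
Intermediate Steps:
q = 5 (q = (5 - 11) + 11 = -6 + 11 = 5)
d(y) = -22 + 2*y (d(y) = 2*(y - 11) = 2*(-11 + y) = -22 + 2*y)
√(d(q) + L) = √((-22 + 2*5) - 78) = √((-22 + 10) - 78) = √(-12 - 78) = √(-90) = 3*I*√10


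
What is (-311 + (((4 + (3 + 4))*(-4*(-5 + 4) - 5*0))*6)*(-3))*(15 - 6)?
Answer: -9927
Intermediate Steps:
(-311 + (((4 + (3 + 4))*(-4*(-5 + 4) - 5*0))*6)*(-3))*(15 - 6) = (-311 + (((4 + 7)*(-4*(-1) + 0))*6)*(-3))*9 = (-311 + ((11*(4 + 0))*6)*(-3))*9 = (-311 + ((11*4)*6)*(-3))*9 = (-311 + (44*6)*(-3))*9 = (-311 + 264*(-3))*9 = (-311 - 792)*9 = -1103*9 = -9927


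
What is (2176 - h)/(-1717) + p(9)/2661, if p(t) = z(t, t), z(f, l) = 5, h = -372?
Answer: -6771643/4568937 ≈ -1.4821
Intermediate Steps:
p(t) = 5
(2176 - h)/(-1717) + p(9)/2661 = (2176 - 1*(-372))/(-1717) + 5/2661 = (2176 + 372)*(-1/1717) + 5*(1/2661) = 2548*(-1/1717) + 5/2661 = -2548/1717 + 5/2661 = -6771643/4568937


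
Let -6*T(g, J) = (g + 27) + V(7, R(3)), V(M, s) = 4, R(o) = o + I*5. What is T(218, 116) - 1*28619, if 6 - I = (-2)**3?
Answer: -57321/2 ≈ -28661.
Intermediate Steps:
I = 14 (I = 6 - 1*(-2)**3 = 6 - 1*(-8) = 6 + 8 = 14)
R(o) = 70 + o (R(o) = o + 14*5 = o + 70 = 70 + o)
T(g, J) = -31/6 - g/6 (T(g, J) = -((g + 27) + 4)/6 = -((27 + g) + 4)/6 = -(31 + g)/6 = -31/6 - g/6)
T(218, 116) - 1*28619 = (-31/6 - 1/6*218) - 1*28619 = (-31/6 - 109/3) - 28619 = -83/2 - 28619 = -57321/2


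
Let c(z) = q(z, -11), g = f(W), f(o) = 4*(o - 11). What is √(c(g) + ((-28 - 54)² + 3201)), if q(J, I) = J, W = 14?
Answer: √9937 ≈ 99.684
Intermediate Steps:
f(o) = -44 + 4*o (f(o) = 4*(-11 + o) = -44 + 4*o)
g = 12 (g = -44 + 4*14 = -44 + 56 = 12)
c(z) = z
√(c(g) + ((-28 - 54)² + 3201)) = √(12 + ((-28 - 54)² + 3201)) = √(12 + ((-82)² + 3201)) = √(12 + (6724 + 3201)) = √(12 + 9925) = √9937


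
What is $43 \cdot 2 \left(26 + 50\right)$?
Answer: $6536$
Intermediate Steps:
$43 \cdot 2 \left(26 + 50\right) = 86 \cdot 76 = 6536$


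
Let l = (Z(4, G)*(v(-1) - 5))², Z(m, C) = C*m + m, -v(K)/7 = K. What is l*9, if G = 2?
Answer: 5184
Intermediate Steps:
v(K) = -7*K
Z(m, C) = m + C*m
l = 576 (l = ((4*(1 + 2))*(-7*(-1) - 5))² = ((4*3)*(7 - 5))² = (12*2)² = 24² = 576)
l*9 = 576*9 = 5184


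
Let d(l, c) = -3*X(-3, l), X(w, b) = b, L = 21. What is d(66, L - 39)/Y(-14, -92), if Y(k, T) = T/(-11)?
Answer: -1089/46 ≈ -23.674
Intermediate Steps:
Y(k, T) = -T/11 (Y(k, T) = T*(-1/11) = -T/11)
d(l, c) = -3*l
d(66, L - 39)/Y(-14, -92) = (-3*66)/((-1/11*(-92))) = -198/92/11 = -198*11/92 = -1089/46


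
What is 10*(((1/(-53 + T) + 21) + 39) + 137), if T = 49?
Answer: 3935/2 ≈ 1967.5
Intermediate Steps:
10*(((1/(-53 + T) + 21) + 39) + 137) = 10*(((1/(-53 + 49) + 21) + 39) + 137) = 10*(((1/(-4) + 21) + 39) + 137) = 10*(((-¼ + 21) + 39) + 137) = 10*((83/4 + 39) + 137) = 10*(239/4 + 137) = 10*(787/4) = 3935/2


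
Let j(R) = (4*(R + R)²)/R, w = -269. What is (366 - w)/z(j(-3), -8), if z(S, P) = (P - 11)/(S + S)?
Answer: 60960/19 ≈ 3208.4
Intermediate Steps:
j(R) = 16*R (j(R) = (4*(2*R)²)/R = (4*(4*R²))/R = (16*R²)/R = 16*R)
z(S, P) = (-11 + P)/(2*S) (z(S, P) = (-11 + P)/((2*S)) = (-11 + P)*(1/(2*S)) = (-11 + P)/(2*S))
(366 - w)/z(j(-3), -8) = (366 - 1*(-269))/(((-11 - 8)/(2*((16*(-3)))))) = (366 + 269)/(((½)*(-19)/(-48))) = 635/(((½)*(-1/48)*(-19))) = 635/(19/96) = 635*(96/19) = 60960/19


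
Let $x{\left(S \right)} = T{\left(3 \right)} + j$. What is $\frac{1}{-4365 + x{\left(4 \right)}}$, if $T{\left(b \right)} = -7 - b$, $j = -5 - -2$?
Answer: $- \frac{1}{4378} \approx -0.00022841$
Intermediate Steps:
$j = -3$ ($j = -5 + 2 = -3$)
$x{\left(S \right)} = -13$ ($x{\left(S \right)} = \left(-7 - 3\right) - 3 = -10 - 3 = -13$)
$\frac{1}{-4365 + x{\left(4 \right)}} = \frac{1}{-4365 - 13} = \frac{1}{-4378} = - \frac{1}{4378}$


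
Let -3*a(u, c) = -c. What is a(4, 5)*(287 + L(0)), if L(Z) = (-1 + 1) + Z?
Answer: 1435/3 ≈ 478.33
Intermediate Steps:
L(Z) = Z (L(Z) = 0 + Z = Z)
a(u, c) = c/3 (a(u, c) = -(-1)*c/3 = c/3)
a(4, 5)*(287 + L(0)) = ((⅓)*5)*(287 + 0) = (5/3)*287 = 1435/3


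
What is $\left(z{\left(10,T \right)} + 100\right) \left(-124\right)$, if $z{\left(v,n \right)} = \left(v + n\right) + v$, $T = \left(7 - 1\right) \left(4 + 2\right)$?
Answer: $-19344$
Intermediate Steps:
$T = 36$ ($T = 6 \cdot 6 = 36$)
$z{\left(v,n \right)} = n + 2 v$ ($z{\left(v,n \right)} = \left(n + v\right) + v = n + 2 v$)
$\left(z{\left(10,T \right)} + 100\right) \left(-124\right) = \left(\left(36 + 2 \cdot 10\right) + 100\right) \left(-124\right) = \left(\left(36 + 20\right) + 100\right) \left(-124\right) = \left(56 + 100\right) \left(-124\right) = 156 \left(-124\right) = -19344$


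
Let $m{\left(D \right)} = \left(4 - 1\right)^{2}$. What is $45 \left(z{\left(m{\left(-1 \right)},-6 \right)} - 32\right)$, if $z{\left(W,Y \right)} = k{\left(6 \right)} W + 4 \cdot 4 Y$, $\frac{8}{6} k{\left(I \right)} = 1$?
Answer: $- \frac{21825}{4} \approx -5456.3$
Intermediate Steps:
$m{\left(D \right)} = 9$ ($m{\left(D \right)} = 3^{2} = 9$)
$k{\left(I \right)} = \frac{3}{4}$ ($k{\left(I \right)} = \frac{3}{4} \cdot 1 = \frac{3}{4}$)
$z{\left(W,Y \right)} = 16 Y + \frac{3 W}{4}$ ($z{\left(W,Y \right)} = \frac{3 W}{4} + 4 \cdot 4 Y = \frac{3 W}{4} + 16 Y = 16 Y + \frac{3 W}{4}$)
$45 \left(z{\left(m{\left(-1 \right)},-6 \right)} - 32\right) = 45 \left(\left(16 \left(-6\right) + \frac{3}{4} \cdot 9\right) - 32\right) = 45 \left(\left(-96 + \frac{27}{4}\right) - 32\right) = 45 \left(- \frac{357}{4} - 32\right) = 45 \left(- \frac{485}{4}\right) = - \frac{21825}{4}$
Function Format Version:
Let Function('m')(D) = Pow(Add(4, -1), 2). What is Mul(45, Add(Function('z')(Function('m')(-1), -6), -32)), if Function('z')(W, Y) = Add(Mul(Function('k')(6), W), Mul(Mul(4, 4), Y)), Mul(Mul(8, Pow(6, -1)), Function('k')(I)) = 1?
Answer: Rational(-21825, 4) ≈ -5456.3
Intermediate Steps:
Function('m')(D) = 9 (Function('m')(D) = Pow(3, 2) = 9)
Function('k')(I) = Rational(3, 4) (Function('k')(I) = Mul(Rational(3, 4), 1) = Rational(3, 4))
Function('z')(W, Y) = Add(Mul(16, Y), Mul(Rational(3, 4), W)) (Function('z')(W, Y) = Add(Mul(Rational(3, 4), W), Mul(Mul(4, 4), Y)) = Add(Mul(Rational(3, 4), W), Mul(16, Y)) = Add(Mul(16, Y), Mul(Rational(3, 4), W)))
Mul(45, Add(Function('z')(Function('m')(-1), -6), -32)) = Mul(45, Add(Add(Mul(16, -6), Mul(Rational(3, 4), 9)), -32)) = Mul(45, Add(Add(-96, Rational(27, 4)), -32)) = Mul(45, Add(Rational(-357, 4), -32)) = Mul(45, Rational(-485, 4)) = Rational(-21825, 4)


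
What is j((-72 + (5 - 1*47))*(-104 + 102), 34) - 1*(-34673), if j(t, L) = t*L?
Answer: 42425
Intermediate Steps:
j(t, L) = L*t
j((-72 + (5 - 1*47))*(-104 + 102), 34) - 1*(-34673) = 34*((-72 + (5 - 1*47))*(-104 + 102)) - 1*(-34673) = 34*((-72 + (5 - 47))*(-2)) + 34673 = 34*((-72 - 42)*(-2)) + 34673 = 34*(-114*(-2)) + 34673 = 34*228 + 34673 = 7752 + 34673 = 42425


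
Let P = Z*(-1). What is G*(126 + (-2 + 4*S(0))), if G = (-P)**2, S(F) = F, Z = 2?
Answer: 496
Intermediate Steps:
P = -2 (P = 2*(-1) = -2)
G = 4 (G = (-1*(-2))**2 = 2**2 = 4)
G*(126 + (-2 + 4*S(0))) = 4*(126 + (-2 + 4*0)) = 4*(126 + (-2 + 0)) = 4*(126 - 2) = 4*124 = 496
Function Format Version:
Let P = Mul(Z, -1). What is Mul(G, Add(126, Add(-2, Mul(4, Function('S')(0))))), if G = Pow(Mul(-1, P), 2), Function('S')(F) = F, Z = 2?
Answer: 496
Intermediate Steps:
P = -2 (P = Mul(2, -1) = -2)
G = 4 (G = Pow(Mul(-1, -2), 2) = Pow(2, 2) = 4)
Mul(G, Add(126, Add(-2, Mul(4, Function('S')(0))))) = Mul(4, Add(126, Add(-2, Mul(4, 0)))) = Mul(4, Add(126, Add(-2, 0))) = Mul(4, Add(126, -2)) = Mul(4, 124) = 496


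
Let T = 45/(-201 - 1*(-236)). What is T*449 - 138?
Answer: 3075/7 ≈ 439.29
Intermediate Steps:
T = 9/7 (T = 45/(-201 + 236) = 45/35 = 45*(1/35) = 9/7 ≈ 1.2857)
T*449 - 138 = (9/7)*449 - 138 = 4041/7 - 138 = 3075/7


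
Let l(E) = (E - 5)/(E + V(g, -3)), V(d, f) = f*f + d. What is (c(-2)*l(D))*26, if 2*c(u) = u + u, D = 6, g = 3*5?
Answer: -26/15 ≈ -1.7333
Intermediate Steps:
g = 15
V(d, f) = d + f**2 (V(d, f) = f**2 + d = d + f**2)
l(E) = (-5 + E)/(24 + E) (l(E) = (E - 5)/(E + (15 + (-3)**2)) = (-5 + E)/(E + (15 + 9)) = (-5 + E)/(E + 24) = (-5 + E)/(24 + E))
c(u) = u (c(u) = (u + u)/2 = (2*u)/2 = u)
(c(-2)*l(D))*26 = -2*(-5 + 6)/(24 + 6)*26 = -2/30*26 = -1/15*26 = -26/15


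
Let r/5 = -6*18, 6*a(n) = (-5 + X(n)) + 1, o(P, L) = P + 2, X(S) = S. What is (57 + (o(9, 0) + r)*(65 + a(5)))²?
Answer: 42641011009/36 ≈ 1.1845e+9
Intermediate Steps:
o(P, L) = 2 + P
a(n) = -⅔ + n/6 (a(n) = ((-5 + n) + 1)/6 = (-4 + n)/6 = -⅔ + n/6)
r = -540 (r = 5*(-6*18) = 5*(-1*108) = 5*(-108) = -540)
(57 + (o(9, 0) + r)*(65 + a(5)))² = (57 + ((2 + 9) - 540)*(65 + (-⅔ + (⅙)*5)))² = (57 + (11 - 540)*(65 + (-⅔ + ⅚)))² = (57 - 529*(65 + ⅙))² = (57 - 529*391/6)² = (57 - 206839/6)² = (-206497/6)² = 42641011009/36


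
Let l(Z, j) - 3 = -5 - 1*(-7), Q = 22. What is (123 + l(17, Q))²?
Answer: 16384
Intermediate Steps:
l(Z, j) = 5 (l(Z, j) = 3 + (-5 - 1*(-7)) = 3 + (-5 + 7) = 3 + 2 = 5)
(123 + l(17, Q))² = (123 + 5)² = 128² = 16384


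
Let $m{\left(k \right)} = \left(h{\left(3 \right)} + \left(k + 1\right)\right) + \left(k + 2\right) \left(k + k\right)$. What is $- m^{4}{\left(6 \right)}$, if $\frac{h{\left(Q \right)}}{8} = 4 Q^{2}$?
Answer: $-23372600161$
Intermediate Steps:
$h{\left(Q \right)} = 32 Q^{2}$ ($h{\left(Q \right)} = 8 \cdot 4 Q^{2} = 32 Q^{2}$)
$m{\left(k \right)} = 289 + k + 2 k \left(2 + k\right)$ ($m{\left(k \right)} = \left(32 \cdot 3^{2} + \left(k + 1\right)\right) + \left(k + 2\right) \left(k + k\right) = \left(32 \cdot 9 + \left(1 + k\right)\right) + \left(2 + k\right) 2 k = \left(288 + \left(1 + k\right)\right) + 2 k \left(2 + k\right) = \left(289 + k\right) + 2 k \left(2 + k\right) = 289 + k + 2 k \left(2 + k\right)$)
$- m^{4}{\left(6 \right)} = - \left(289 + 2 \cdot 6^{2} + 5 \cdot 6\right)^{4} = - \left(289 + 2 \cdot 36 + 30\right)^{4} = - \left(289 + 72 + 30\right)^{4} = - 391^{4} = \left(-1\right) 23372600161 = -23372600161$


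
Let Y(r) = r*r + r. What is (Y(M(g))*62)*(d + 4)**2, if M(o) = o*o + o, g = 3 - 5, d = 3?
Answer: 18228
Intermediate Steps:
g = -2
M(o) = o + o**2 (M(o) = o**2 + o = o + o**2)
Y(r) = r + r**2 (Y(r) = r**2 + r = r + r**2)
(Y(M(g))*62)*(d + 4)**2 = (((-2*(1 - 2))*(1 - 2*(1 - 2)))*62)*(3 + 4)**2 = (((-2*(-1))*(1 - 2*(-1)))*62)*7**2 = ((2*(1 + 2))*62)*49 = ((2*3)*62)*49 = (6*62)*49 = 372*49 = 18228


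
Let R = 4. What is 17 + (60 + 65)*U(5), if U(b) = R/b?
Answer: 117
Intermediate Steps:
U(b) = 4/b
17 + (60 + 65)*U(5) = 17 + (60 + 65)*(4/5) = 17 + 125*(4*(⅕)) = 17 + 125*(⅘) = 17 + 100 = 117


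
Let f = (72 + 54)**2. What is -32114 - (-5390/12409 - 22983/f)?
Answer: -2108752307563/65668428 ≈ -32112.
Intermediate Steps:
f = 15876 (f = 126**2 = 15876)
-32114 - (-5390/12409 - 22983/f) = -32114 - (-5390/12409 - 22983/15876) = -32114 - (-5390*1/12409 - 22983*1/15876) = -32114 - (-5390/12409 - 7661/5292) = -32114 - 1*(-123589229/65668428) = -32114 + 123589229/65668428 = -2108752307563/65668428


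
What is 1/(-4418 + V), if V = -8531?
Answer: -1/12949 ≈ -7.7226e-5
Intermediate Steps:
1/(-4418 + V) = 1/(-4418 - 8531) = 1/(-12949) = -1/12949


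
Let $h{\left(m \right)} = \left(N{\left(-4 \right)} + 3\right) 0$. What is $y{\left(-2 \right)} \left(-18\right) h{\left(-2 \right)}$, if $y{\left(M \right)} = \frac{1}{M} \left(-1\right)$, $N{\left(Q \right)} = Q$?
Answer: $0$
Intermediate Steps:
$y{\left(M \right)} = - \frac{1}{M}$
$h{\left(m \right)} = 0$ ($h{\left(m \right)} = \left(-4 + 3\right) 0 = \left(-1\right) 0 = 0$)
$y{\left(-2 \right)} \left(-18\right) h{\left(-2 \right)} = - \frac{1}{-2} \left(-18\right) 0 = \left(-1\right) \left(- \frac{1}{2}\right) \left(-18\right) 0 = \frac{1}{2} \left(-18\right) 0 = \left(-9\right) 0 = 0$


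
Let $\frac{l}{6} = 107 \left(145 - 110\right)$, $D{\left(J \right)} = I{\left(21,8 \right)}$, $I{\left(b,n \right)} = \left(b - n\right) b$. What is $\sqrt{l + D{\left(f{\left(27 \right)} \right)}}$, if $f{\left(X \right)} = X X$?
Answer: $57 \sqrt{7} \approx 150.81$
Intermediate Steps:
$f{\left(X \right)} = X^{2}$
$I{\left(b,n \right)} = b \left(b - n\right)$
$D{\left(J \right)} = 273$ ($D{\left(J \right)} = 21 \left(21 - 8\right) = 21 \cdot 13 = 273$)
$l = 22470$ ($l = 6 \cdot 107 \left(145 - 110\right) = 6 \cdot 107 \cdot 35 = 6 \cdot 3745 = 22470$)
$\sqrt{l + D{\left(f{\left(27 \right)} \right)}} = \sqrt{22470 + 273} = \sqrt{22743} = 57 \sqrt{7}$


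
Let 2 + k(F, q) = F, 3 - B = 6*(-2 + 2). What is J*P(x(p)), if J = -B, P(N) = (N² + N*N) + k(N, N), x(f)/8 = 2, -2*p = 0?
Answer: -1578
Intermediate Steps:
p = 0 (p = -½*0 = 0)
x(f) = 16 (x(f) = 8*2 = 16)
B = 3 (B = 3 - 6*(-2 + 2) = 3 - 6*0 = 3 - 1*0 = 3 + 0 = 3)
k(F, q) = -2 + F
P(N) = -2 + N + 2*N² (P(N) = (N² + N*N) + (-2 + N) = (N² + N²) + (-2 + N) = 2*N² + (-2 + N) = -2 + N + 2*N²)
J = -3 (J = -1*3 = -3)
J*P(x(p)) = -3*(-2 + 16 + 2*16²) = -3*(-2 + 16 + 2*256) = -3*(-2 + 16 + 512) = -3*526 = -1578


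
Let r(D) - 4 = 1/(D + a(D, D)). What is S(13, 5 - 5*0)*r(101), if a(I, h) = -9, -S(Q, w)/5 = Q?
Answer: -23985/92 ≈ -260.71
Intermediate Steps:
S(Q, w) = -5*Q
r(D) = 4 + 1/(-9 + D) (r(D) = 4 + 1/(D - 9) = 4 + 1/(-9 + D))
S(13, 5 - 5*0)*r(101) = (-5*13)*((-35 + 4*101)/(-9 + 101)) = -65*(-35 + 404)/92 = -65*369/92 = -23985/92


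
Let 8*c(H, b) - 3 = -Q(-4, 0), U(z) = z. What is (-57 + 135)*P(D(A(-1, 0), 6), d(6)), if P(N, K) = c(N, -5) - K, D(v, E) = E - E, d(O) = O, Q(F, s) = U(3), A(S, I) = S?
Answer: -468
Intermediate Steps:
Q(F, s) = 3
c(H, b) = 0 (c(H, b) = 3/8 + (-1*3)/8 = 3/8 + (⅛)*(-3) = 3/8 - 3/8 = 0)
D(v, E) = 0
P(N, K) = -K (P(N, K) = 0 - K = -K)
(-57 + 135)*P(D(A(-1, 0), 6), d(6)) = (-57 + 135)*(-1*6) = 78*(-6) = -468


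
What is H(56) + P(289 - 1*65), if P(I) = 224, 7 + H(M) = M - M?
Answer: 217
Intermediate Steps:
H(M) = -7 (H(M) = -7 + (M - M) = -7 + 0 = -7)
H(56) + P(289 - 1*65) = -7 + 224 = 217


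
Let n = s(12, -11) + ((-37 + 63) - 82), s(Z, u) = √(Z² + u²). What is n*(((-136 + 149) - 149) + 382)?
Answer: -13776 + 246*√265 ≈ -9771.4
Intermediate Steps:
n = -56 + √265 (n = √(12² + (-11)²) + ((-37 + 63) - 82) = √(144 + 121) + (26 - 82) = √265 - 56 = -56 + √265 ≈ -39.721)
n*(((-136 + 149) - 149) + 382) = (-56 + √265)*(((-136 + 149) - 149) + 382) = (-56 + √265)*((13 - 149) + 382) = (-56 + √265)*(-136 + 382) = (-56 + √265)*246 = -13776 + 246*√265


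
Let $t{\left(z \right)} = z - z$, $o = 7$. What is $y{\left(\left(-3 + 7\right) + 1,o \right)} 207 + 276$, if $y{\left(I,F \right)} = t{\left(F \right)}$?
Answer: $276$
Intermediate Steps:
$t{\left(z \right)} = 0$
$y{\left(I,F \right)} = 0$
$y{\left(\left(-3 + 7\right) + 1,o \right)} 207 + 276 = 0 \cdot 207 + 276 = 0 + 276 = 276$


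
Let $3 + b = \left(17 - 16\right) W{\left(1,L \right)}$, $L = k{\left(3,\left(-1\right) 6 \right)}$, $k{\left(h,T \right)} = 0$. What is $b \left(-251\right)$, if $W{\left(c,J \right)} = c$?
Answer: $502$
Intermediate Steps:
$L = 0$
$b = -2$ ($b = -3 + \left(17 - 16\right) 1 = -3 + 1 \cdot 1 = -3 + 1 = -2$)
$b \left(-251\right) = \left(-2\right) \left(-251\right) = 502$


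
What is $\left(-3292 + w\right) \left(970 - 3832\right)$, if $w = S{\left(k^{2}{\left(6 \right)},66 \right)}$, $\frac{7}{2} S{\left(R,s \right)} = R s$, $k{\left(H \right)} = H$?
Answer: $\frac{52351704}{7} \approx 7.4788 \cdot 10^{6}$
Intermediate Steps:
$S{\left(R,s \right)} = \frac{2 R s}{7}$
$w = \frac{4752}{7}$ ($w = \frac{2}{7} \cdot 6^{2} \cdot 66 = \frac{2}{7} \cdot 36 \cdot 66 = \frac{4752}{7} \approx 678.86$)
$\left(-3292 + w\right) \left(970 - 3832\right) = \left(-3292 + \frac{4752}{7}\right) \left(970 - 3832\right) = \left(- \frac{18292}{7}\right) \left(-2862\right) = \frac{52351704}{7}$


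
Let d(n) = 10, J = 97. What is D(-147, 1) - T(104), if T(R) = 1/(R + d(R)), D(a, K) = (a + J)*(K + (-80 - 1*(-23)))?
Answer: 319199/114 ≈ 2800.0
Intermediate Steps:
D(a, K) = (-57 + K)*(97 + a) (D(a, K) = (a + 97)*(K + (-80 - 1*(-23))) = (97 + a)*(K + (-80 + 23)) = (97 + a)*(K - 57) = (97 + a)*(-57 + K) = (-57 + K)*(97 + a))
T(R) = 1/(10 + R) (T(R) = 1/(R + 10) = 1/(10 + R))
D(-147, 1) - T(104) = (-5529 - 57*(-147) + 97*1 + 1*(-147)) - 1/(10 + 104) = (-5529 + 8379 + 97 - 147) - 1/114 = 2800 - 1*1/114 = 2800 - 1/114 = 319199/114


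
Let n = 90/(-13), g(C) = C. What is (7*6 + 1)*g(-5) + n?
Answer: -2885/13 ≈ -221.92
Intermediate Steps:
n = -90/13 (n = 90*(-1/13) = -90/13 ≈ -6.9231)
(7*6 + 1)*g(-5) + n = (7*6 + 1)*(-5) - 90/13 = (42 + 1)*(-5) - 90/13 = 43*(-5) - 90/13 = -215 - 90/13 = -2885/13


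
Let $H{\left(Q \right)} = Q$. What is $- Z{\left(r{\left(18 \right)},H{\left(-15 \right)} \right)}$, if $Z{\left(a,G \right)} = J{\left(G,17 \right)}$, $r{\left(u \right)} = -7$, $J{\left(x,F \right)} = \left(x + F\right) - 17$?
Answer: $15$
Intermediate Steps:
$J{\left(x,F \right)} = -17 + F + x$ ($J{\left(x,F \right)} = \left(F + x\right) - 17 = -17 + F + x$)
$Z{\left(a,G \right)} = G$ ($Z{\left(a,G \right)} = -17 + 17 + G = G$)
$- Z{\left(r{\left(18 \right)},H{\left(-15 \right)} \right)} = \left(-1\right) \left(-15\right) = 15$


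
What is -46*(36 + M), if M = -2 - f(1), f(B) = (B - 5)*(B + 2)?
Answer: -2116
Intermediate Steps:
f(B) = (-5 + B)*(2 + B)
M = 10 (M = -2 - (-10 + 1² - 3*1) = -2 - (-10 + 1 - 3) = -2 - 1*(-12) = -2 + 12 = 10)
-46*(36 + M) = -46*(36 + 10) = -46*46 = -2116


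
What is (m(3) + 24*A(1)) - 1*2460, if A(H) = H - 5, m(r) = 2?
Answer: -2554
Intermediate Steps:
A(H) = -5 + H
(m(3) + 24*A(1)) - 1*2460 = (2 + 24*(-5 + 1)) - 1*2460 = (2 + 24*(-4)) - 2460 = (2 - 96) - 2460 = -94 - 2460 = -2554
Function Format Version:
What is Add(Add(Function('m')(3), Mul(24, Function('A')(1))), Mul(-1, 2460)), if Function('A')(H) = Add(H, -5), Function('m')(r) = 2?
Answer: -2554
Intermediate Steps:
Function('A')(H) = Add(-5, H)
Add(Add(Function('m')(3), Mul(24, Function('A')(1))), Mul(-1, 2460)) = Add(Add(2, Mul(24, Add(-5, 1))), Mul(-1, 2460)) = Add(Add(2, Mul(24, -4)), -2460) = Add(Add(2, -96), -2460) = Add(-94, -2460) = -2554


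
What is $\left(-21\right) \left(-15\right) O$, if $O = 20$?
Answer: $6300$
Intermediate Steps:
$\left(-21\right) \left(-15\right) O = \left(-21\right) \left(-15\right) 20 = 315 \cdot 20 = 6300$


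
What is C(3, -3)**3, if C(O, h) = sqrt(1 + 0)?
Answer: 1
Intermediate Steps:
C(O, h) = 1 (C(O, h) = sqrt(1) = 1)
C(3, -3)**3 = 1**3 = 1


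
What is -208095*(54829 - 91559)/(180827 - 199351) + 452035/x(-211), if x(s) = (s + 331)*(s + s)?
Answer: -19353328589017/46902768 ≈ -4.1263e+5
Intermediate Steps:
x(s) = 2*s*(331 + s) (x(s) = (331 + s)*(2*s) = 2*s*(331 + s))
-208095*(54829 - 91559)/(180827 - 199351) + 452035/x(-211) = -208095*(54829 - 91559)/(180827 - 199351) + 452035/((2*(-211)*(331 - 211))) = -208095/((-18524/(-36730))) + 452035/((2*(-211)*120)) = -208095/((-18524*(-1/36730))) + 452035/(-50640) = -208095/9262/18365 + 452035*(-1/50640) = -208095*18365/9262 - 90407/10128 = -3821664675/9262 - 90407/10128 = -19353328589017/46902768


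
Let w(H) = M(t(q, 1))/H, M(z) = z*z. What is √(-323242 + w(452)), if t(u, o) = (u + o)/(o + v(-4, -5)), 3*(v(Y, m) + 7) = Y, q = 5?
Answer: I*√1997698906279/2486 ≈ 568.54*I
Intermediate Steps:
v(Y, m) = -7 + Y/3
t(u, o) = (o + u)/(-25/3 + o) (t(u, o) = (u + o)/(o + (-7 + (⅓)*(-4))) = (o + u)/(o + (-7 - 4/3)) = (o + u)/(o - 25/3) = (o + u)/(-25/3 + o))
M(z) = z²
w(H) = 81/(121*H) (w(H) = (3*(1 + 5)/(-25 + 3*1))²/H = (3*6/(-25 + 3))²/H = (3*6/(-22))²/H = (3*(-1/22)*6)²/H = (-9/11)²/H = 81/(121*H))
√(-323242 + w(452)) = √(-323242 + (81/121)/452) = √(-323242 + (81/121)*(1/452)) = √(-323242 + 81/54692) = √(-17678751383/54692) = I*√1997698906279/2486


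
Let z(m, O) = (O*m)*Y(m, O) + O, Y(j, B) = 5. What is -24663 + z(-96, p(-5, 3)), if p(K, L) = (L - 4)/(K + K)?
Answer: -247109/10 ≈ -24711.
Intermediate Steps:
p(K, L) = (-4 + L)/(2*K) (p(K, L) = (-4 + L)/((2*K)) = (-4 + L)*(1/(2*K)) = (-4 + L)/(2*K))
z(m, O) = O + 5*O*m (z(m, O) = (O*m)*5 + O = 5*O*m + O = O + 5*O*m)
-24663 + z(-96, p(-5, 3)) = -24663 + ((½)*(-4 + 3)/(-5))*(1 + 5*(-96)) = -24663 + ((½)*(-⅕)*(-1))*(1 - 480) = -24663 + (⅒)*(-479) = -24663 - 479/10 = -247109/10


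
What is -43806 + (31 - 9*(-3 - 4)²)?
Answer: -44216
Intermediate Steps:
-43806 + (31 - 9*(-3 - 4)²) = -43806 + (31 - 9*(-7)²) = -43806 + (31 - 9*49) = -43806 + (31 - 441) = -43806 - 410 = -44216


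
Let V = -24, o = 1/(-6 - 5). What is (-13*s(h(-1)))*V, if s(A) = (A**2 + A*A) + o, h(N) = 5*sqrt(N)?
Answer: -171912/11 ≈ -15628.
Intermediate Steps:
o = -1/11 (o = 1/(-11) = -1/11 ≈ -0.090909)
s(A) = -1/11 + 2*A**2 (s(A) = (A**2 + A*A) - 1/11 = (A**2 + A**2) - 1/11 = 2*A**2 - 1/11 = -1/11 + 2*A**2)
(-13*s(h(-1)))*V = -13*(-1/11 + 2*(5*sqrt(-1))**2)*(-24) = -13*(-1/11 + 2*(5*I)**2)*(-24) = -13*(-1/11 + 2*(-25))*(-24) = -13*(-1/11 - 50)*(-24) = -13*(-551/11)*(-24) = (7163/11)*(-24) = -171912/11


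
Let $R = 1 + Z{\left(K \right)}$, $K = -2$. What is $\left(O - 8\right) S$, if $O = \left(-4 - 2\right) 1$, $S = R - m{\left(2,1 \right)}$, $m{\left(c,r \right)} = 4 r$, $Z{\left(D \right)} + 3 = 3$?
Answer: $42$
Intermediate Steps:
$Z{\left(D \right)} = 0$ ($Z{\left(D \right)} = -3 + 3 = 0$)
$R = 1$ ($R = 1 + 0 = 1$)
$S = -3$ ($S = 1 - 4 \cdot 1 = 1 - 4 = -3$)
$O = -6$ ($O = \left(-6\right) 1 = -6$)
$\left(O - 8\right) S = \left(-6 - 8\right) \left(-3\right) = \left(-14\right) \left(-3\right) = 42$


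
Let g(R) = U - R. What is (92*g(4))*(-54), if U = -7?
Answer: 54648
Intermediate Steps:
g(R) = -7 - R
(92*g(4))*(-54) = (92*(-7 - 1*4))*(-54) = (92*(-7 - 4))*(-54) = (92*(-11))*(-54) = -1012*(-54) = 54648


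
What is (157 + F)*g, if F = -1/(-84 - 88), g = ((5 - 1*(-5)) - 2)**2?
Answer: 432080/43 ≈ 10048.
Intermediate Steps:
g = 64 (g = ((5 + 5) - 2)**2 = (10 - 2)**2 = 8**2 = 64)
F = 1/172 (F = -1/(-172) = -1*(-1/172) = 1/172 ≈ 0.0058140)
(157 + F)*g = (157 + 1/172)*64 = (27005/172)*64 = 432080/43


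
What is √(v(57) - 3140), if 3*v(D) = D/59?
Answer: I*√10929219/59 ≈ 56.033*I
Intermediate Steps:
v(D) = D/177 (v(D) = (D/59)/3 = D/177)
√(v(57) - 3140) = √((1/177)*57 - 3140) = √(19/59 - 3140) = √(-185241/59) = I*√10929219/59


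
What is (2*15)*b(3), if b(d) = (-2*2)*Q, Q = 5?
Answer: -600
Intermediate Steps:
b(d) = -20 (b(d) = -2*2*5 = -4*5 = -20)
(2*15)*b(3) = (2*15)*(-20) = 30*(-20) = -600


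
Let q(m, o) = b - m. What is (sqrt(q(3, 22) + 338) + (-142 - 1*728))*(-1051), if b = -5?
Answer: 914370 - 1051*sqrt(330) ≈ 8.9528e+5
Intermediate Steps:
q(m, o) = -5 - m
(sqrt(q(3, 22) + 338) + (-142 - 1*728))*(-1051) = (sqrt((-5 - 1*3) + 338) + (-142 - 1*728))*(-1051) = (sqrt((-5 - 3) + 338) + (-142 - 728))*(-1051) = (sqrt(-8 + 338) - 870)*(-1051) = (sqrt(330) - 870)*(-1051) = (-870 + sqrt(330))*(-1051) = 914370 - 1051*sqrt(330)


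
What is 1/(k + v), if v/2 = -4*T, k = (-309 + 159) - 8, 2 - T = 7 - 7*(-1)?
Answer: -1/62 ≈ -0.016129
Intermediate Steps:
T = -12 (T = 2 - (7 - 7*(-1)) = 2 - (7 + 7) = 2 - 1*14 = 2 - 14 = -12)
k = -158 (k = -150 - 8 = -158)
v = 96 (v = 2*(-4*(-12)) = 2*48 = 96)
1/(k + v) = 1/(-158 + 96) = 1/(-62) = -1/62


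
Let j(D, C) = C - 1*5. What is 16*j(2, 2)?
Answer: -48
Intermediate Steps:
j(D, C) = -5 + C (j(D, C) = C - 5 = -5 + C)
16*j(2, 2) = 16*(-5 + 2) = 16*(-3) = -48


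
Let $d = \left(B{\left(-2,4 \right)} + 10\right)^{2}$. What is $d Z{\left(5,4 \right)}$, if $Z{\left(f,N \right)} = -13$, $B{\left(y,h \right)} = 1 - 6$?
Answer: $-325$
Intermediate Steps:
$B{\left(y,h \right)} = -5$ ($B{\left(y,h \right)} = 1 - 6 = -5$)
$d = 25$ ($d = \left(-5 + 10\right)^{2} = 5^{2} = 25$)
$d Z{\left(5,4 \right)} = 25 \left(-13\right) = -325$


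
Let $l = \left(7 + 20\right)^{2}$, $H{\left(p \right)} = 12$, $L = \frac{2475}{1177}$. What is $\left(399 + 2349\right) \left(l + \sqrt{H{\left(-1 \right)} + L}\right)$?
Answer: $2003292 + \frac{2748 \sqrt{161463}}{107} \approx 2.0136 \cdot 10^{6}$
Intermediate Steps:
$L = \frac{225}{107}$ ($L = 2475 \cdot \frac{1}{1177} = \frac{225}{107} \approx 2.1028$)
$l = 729$ ($l = 27^{2} = 729$)
$\left(399 + 2349\right) \left(l + \sqrt{H{\left(-1 \right)} + L}\right) = \left(399 + 2349\right) \left(729 + \sqrt{12 + \frac{225}{107}}\right) = 2748 \left(729 + \sqrt{\frac{1509}{107}}\right) = 2748 \left(729 + \frac{\sqrt{161463}}{107}\right) = 2003292 + \frac{2748 \sqrt{161463}}{107}$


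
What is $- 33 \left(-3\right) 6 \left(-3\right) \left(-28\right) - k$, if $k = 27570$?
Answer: $22326$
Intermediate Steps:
$- 33 \left(-3\right) 6 \left(-3\right) \left(-28\right) - k = - 33 \left(-3\right) 6 \left(-3\right) \left(-28\right) - 27570 = - 33 \left(\left(-18\right) \left(-3\right)\right) \left(-28\right) - 27570 = \left(-33\right) 54 \left(-28\right) - 27570 = \left(-1782\right) \left(-28\right) - 27570 = 49896 - 27570 = 22326$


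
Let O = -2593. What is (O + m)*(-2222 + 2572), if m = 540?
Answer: -718550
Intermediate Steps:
(O + m)*(-2222 + 2572) = (-2593 + 540)*(-2222 + 2572) = -2053*350 = -718550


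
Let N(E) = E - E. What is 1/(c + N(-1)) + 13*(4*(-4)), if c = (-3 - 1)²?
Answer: -3327/16 ≈ -207.94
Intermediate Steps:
N(E) = 0
c = 16 (c = (-4)² = 16)
1/(c + N(-1)) + 13*(4*(-4)) = 1/(16 + 0) + 13*(4*(-4)) = 1/16 + 13*(-16) = 1/16 - 208 = -3327/16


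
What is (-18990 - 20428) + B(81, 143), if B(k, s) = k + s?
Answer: -39194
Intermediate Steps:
(-18990 - 20428) + B(81, 143) = (-18990 - 20428) + (81 + 143) = -39418 + 224 = -39194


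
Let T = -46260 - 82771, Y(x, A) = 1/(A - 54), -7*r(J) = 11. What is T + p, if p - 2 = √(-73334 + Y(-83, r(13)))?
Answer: -129029 + I*√11096976937/389 ≈ -1.2903e+5 + 270.8*I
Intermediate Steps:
r(J) = -11/7 (r(J) = -⅐*11 = -11/7)
Y(x, A) = 1/(-54 + A)
p = 2 + I*√11096976937/389 (p = 2 + √(-73334 + 1/(-54 - 11/7)) = 2 + √(-73334 + 1/(-389/7)) = 2 + √(-73334 - 7/389) = 2 + √(-28526933/389) = 2 + I*√11096976937/389 ≈ 2.0 + 270.8*I)
T = -129031
T + p = -129031 + (2 + I*√11096976937/389) = -129029 + I*√11096976937/389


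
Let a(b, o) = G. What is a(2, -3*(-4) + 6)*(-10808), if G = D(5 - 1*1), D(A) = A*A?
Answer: -172928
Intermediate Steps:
D(A) = A**2
G = 16 (G = (5 - 1*1)**2 = (5 - 1)**2 = 4**2 = 16)
a(b, o) = 16
a(2, -3*(-4) + 6)*(-10808) = 16*(-10808) = -172928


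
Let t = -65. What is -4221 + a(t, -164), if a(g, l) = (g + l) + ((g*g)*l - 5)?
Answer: -697355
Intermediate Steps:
a(g, l) = -5 + g + l + l*g**2 (a(g, l) = (g + l) + (g**2*l - 5) = (g + l) + (l*g**2 - 5) = (g + l) + (-5 + l*g**2) = -5 + g + l + l*g**2)
-4221 + a(t, -164) = -4221 + (-5 - 65 - 164 - 164*(-65)**2) = -4221 + (-5 - 65 - 164 - 164*4225) = -4221 + (-5 - 65 - 164 - 692900) = -4221 - 693134 = -697355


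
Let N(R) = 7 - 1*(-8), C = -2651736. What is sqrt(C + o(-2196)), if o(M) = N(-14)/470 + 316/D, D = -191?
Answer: 5*I*sqrt(34191092931014)/17954 ≈ 1628.4*I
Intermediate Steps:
N(R) = 15 (N(R) = 7 + 8 = 15)
o(M) = -29131/17954 (o(M) = 15/470 + 316/(-191) = 15*(1/470) + 316*(-1/191) = 3/94 - 316/191 = -29131/17954)
sqrt(C + o(-2196)) = sqrt(-2651736 - 29131/17954) = sqrt(-47609297275/17954) = 5*I*sqrt(34191092931014)/17954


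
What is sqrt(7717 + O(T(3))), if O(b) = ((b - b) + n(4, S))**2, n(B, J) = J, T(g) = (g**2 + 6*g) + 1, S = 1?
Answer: sqrt(7718) ≈ 87.852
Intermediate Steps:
T(g) = 1 + g**2 + 6*g
O(b) = 1 (O(b) = ((b - b) + 1)**2 = (0 + 1)**2 = 1**2 = 1)
sqrt(7717 + O(T(3))) = sqrt(7717 + 1) = sqrt(7718)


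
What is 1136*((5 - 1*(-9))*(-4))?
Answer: -63616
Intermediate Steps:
1136*((5 - 1*(-9))*(-4)) = 1136*((5 + 9)*(-4)) = 1136*(14*(-4)) = 1136*(-56) = -63616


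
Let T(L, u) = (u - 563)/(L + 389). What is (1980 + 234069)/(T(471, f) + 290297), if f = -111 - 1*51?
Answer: 40600428/49930939 ≈ 0.81313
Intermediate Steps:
f = -162 (f = -111 - 51 = -162)
T(L, u) = (-563 + u)/(389 + L)
(1980 + 234069)/(T(471, f) + 290297) = (1980 + 234069)/((-563 - 162)/(389 + 471) + 290297) = 236049/(-725/860 + 290297) = 236049/((1/860)*(-725) + 290297) = 236049/(-145/172 + 290297) = 236049/(49930939/172) = 236049*(172/49930939) = 40600428/49930939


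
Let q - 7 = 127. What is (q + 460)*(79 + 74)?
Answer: 90882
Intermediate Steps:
q = 134 (q = 7 + 127 = 134)
(q + 460)*(79 + 74) = (134 + 460)*(79 + 74) = 594*153 = 90882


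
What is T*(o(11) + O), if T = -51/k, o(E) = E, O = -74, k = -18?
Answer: -357/2 ≈ -178.50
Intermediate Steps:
T = 17/6 (T = -51/(-18) = -51*(-1/18) = 17/6 ≈ 2.8333)
T*(o(11) + O) = 17*(11 - 74)/6 = (17/6)*(-63) = -357/2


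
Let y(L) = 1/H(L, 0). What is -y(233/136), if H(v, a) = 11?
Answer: -1/11 ≈ -0.090909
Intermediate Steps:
y(L) = 1/11
-y(233/136) = -1*1/11 = -1/11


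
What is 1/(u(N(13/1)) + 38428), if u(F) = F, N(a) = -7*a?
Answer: 1/38337 ≈ 2.6084e-5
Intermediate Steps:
1/(u(N(13/1)) + 38428) = 1/(-91/1 + 38428) = 1/(-91 + 38428) = 1/38337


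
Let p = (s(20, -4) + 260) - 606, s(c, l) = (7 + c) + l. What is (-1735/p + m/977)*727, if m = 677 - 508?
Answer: 1272018814/315571 ≈ 4030.8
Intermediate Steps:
s(c, l) = 7 + c + l
m = 169
p = -323 (p = ((7 + 20 - 4) + 260) - 606 = (23 + 260) - 606 = 283 - 606 = -323)
(-1735/p + m/977)*727 = (-1735/(-323) + 169/977)*727 = (-1735*(-1/323) + 169*(1/977))*727 = (1735/323 + 169/977)*727 = (1749682/315571)*727 = 1272018814/315571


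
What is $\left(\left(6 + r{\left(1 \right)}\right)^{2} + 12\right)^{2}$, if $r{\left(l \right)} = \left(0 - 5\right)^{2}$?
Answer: $946729$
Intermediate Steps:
$r{\left(l \right)} = 25$ ($r{\left(l \right)} = \left(-5\right)^{2} = 25$)
$\left(\left(6 + r{\left(1 \right)}\right)^{2} + 12\right)^{2} = \left(\left(6 + 25\right)^{2} + 12\right)^{2} = \left(31^{2} + 12\right)^{2} = \left(961 + 12\right)^{2} = 973^{2} = 946729$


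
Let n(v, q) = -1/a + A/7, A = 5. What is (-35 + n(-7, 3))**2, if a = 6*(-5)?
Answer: 51739249/44100 ≈ 1173.2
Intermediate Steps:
a = -30
n(v, q) = 157/210 (n(v, q) = -1/(-30) + 5/7 = -1*(-1/30) + 5*(1/7) = 1/30 + 5/7 = 157/210)
(-35 + n(-7, 3))**2 = (-35 + 157/210)**2 = (-7193/210)**2 = 51739249/44100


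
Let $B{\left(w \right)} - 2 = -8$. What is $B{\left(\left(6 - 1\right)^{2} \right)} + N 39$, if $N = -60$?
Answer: $-2346$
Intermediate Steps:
$B{\left(w \right)} = -6$ ($B{\left(w \right)} = 2 - 8 = -6$)
$B{\left(\left(6 - 1\right)^{2} \right)} + N 39 = -6 - 2340 = -2346$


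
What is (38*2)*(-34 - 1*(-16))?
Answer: -1368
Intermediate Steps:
(38*2)*(-34 - 1*(-16)) = 76*(-34 + 16) = 76*(-18) = -1368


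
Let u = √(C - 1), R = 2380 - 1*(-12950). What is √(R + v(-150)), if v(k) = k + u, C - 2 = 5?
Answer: √(15180 + √6) ≈ 123.22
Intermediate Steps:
C = 7 (C = 2 + 5 = 7)
R = 15330 (R = 2380 + 12950 = 15330)
u = √6 (u = √(7 - 1) = √6 ≈ 2.4495)
v(k) = k + √6
√(R + v(-150)) = √(15330 + (-150 + √6)) = √(15180 + √6)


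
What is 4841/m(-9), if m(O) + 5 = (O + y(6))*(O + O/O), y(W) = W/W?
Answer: 4841/59 ≈ 82.051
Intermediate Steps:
y(W) = 1
m(O) = -5 + (1 + O)² (m(O) = -5 + (O + 1)*(O + O/O) = -5 + (1 + O)*(O + 1) = -5 + (1 + O)*(1 + O) = -5 + (1 + O)²)
4841/m(-9) = 4841/(-4 + (-9)² + 2*(-9)) = 4841/(-4 + 81 - 18) = 4841/59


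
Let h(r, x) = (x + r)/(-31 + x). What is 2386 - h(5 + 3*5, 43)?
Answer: 9523/4 ≈ 2380.8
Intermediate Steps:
h(r, x) = (r + x)/(-31 + x)
2386 - h(5 + 3*5, 43) = 2386 - ((5 + 3*5) + 43)/(-31 + 43) = 2386 - ((5 + 15) + 43)/12 = 2386 - (20 + 43)/12 = 2386 - 63/12 = 2386 - 1*21/4 = 2386 - 21/4 = 9523/4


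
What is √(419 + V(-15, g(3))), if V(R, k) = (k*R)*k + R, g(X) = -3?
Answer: √269 ≈ 16.401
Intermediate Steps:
V(R, k) = R + R*k² (V(R, k) = (R*k)*k + R = R*k² + R = R + R*k²)
√(419 + V(-15, g(3))) = √(419 - 15*(1 + (-3)²)) = √(419 - 15*(1 + 9)) = √(419 - 15*10) = √(419 - 150) = √269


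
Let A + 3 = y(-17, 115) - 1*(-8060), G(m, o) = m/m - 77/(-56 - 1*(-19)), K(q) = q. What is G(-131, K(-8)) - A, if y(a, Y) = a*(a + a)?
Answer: -319381/37 ≈ -8631.9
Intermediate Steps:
y(a, Y) = 2*a² (y(a, Y) = a*(2*a) = 2*a²)
G(m, o) = 114/37 (G(m, o) = 1 - 77/(-56 + 19) = 1 - 77/(-37) = 1 - 77*(-1/37) = 1 + 77/37 = 114/37)
A = 8635 (A = -3 + (2*(-17)² - 1*(-8060)) = -3 + (2*289 + 8060) = -3 + (578 + 8060) = -3 + 8638 = 8635)
G(-131, K(-8)) - A = 114/37 - 1*8635 = 114/37 - 8635 = -319381/37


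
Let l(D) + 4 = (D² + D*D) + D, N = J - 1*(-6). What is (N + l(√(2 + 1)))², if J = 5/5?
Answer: (9 + √3)² ≈ 115.18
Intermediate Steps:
J = 1 (J = 5*(⅕) = 1)
N = 7 (N = 1 - 1*(-6) = 1 + 6 = 7)
l(D) = -4 + D + 2*D² (l(D) = -4 + ((D² + D*D) + D) = -4 + ((D² + D²) + D) = -4 + (2*D² + D) = -4 + (D + 2*D²) = -4 + D + 2*D²)
(N + l(√(2 + 1)))² = (7 + (-4 + √(2 + 1) + 2*(√(2 + 1))²))² = (7 + (-4 + √3 + 2*(√3)²))² = (7 + (-4 + √3 + 2*3))² = (7 + (-4 + √3 + 6))² = (7 + (2 + √3))² = (9 + √3)²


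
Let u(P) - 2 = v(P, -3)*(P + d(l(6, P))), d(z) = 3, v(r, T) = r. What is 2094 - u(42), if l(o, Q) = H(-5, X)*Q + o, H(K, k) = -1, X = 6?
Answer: 202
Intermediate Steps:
l(o, Q) = o - Q (l(o, Q) = -Q + o = o - Q)
u(P) = 2 + P*(3 + P) (u(P) = 2 + P*(P + 3) = 2 + P*(3 + P))
2094 - u(42) = 2094 - (2 + 42² + 3*42) = 2094 - (2 + 1764 + 126) = 2094 - 1*1892 = 2094 - 1892 = 202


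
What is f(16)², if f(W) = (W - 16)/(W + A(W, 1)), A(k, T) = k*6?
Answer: 0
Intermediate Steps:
A(k, T) = 6*k
f(W) = (-16 + W)/(7*W) (f(W) = (W - 16)/(W + 6*W) = (-16 + W)/((7*W)) = (-16 + W)*(1/(7*W)) = (-16 + W)/(7*W))
f(16)² = ((⅐)*(-16 + 16)/16)² = ((⅐)*(1/16)*0)² = 0² = 0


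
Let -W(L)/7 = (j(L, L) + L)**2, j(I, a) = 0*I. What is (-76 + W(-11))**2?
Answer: 851929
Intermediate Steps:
j(I, a) = 0
W(L) = -7*L**2 (W(L) = -7*(0 + L)**2 = -7*L**2)
(-76 + W(-11))**2 = (-76 - 7*(-11)**2)**2 = (-76 - 7*121)**2 = (-76 - 847)**2 = (-923)**2 = 851929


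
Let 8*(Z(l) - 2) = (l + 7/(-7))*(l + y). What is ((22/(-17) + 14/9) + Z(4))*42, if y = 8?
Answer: 14483/51 ≈ 283.98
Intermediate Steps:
Z(l) = 2 + (-1 + l)*(8 + l)/8 (Z(l) = 2 + ((l + 7/(-7))*(l + 8))/8 = 2 + ((l + 7*(-1/7))*(8 + l))/8 = 2 + ((l - 1)*(8 + l))/8 = 2 + ((-1 + l)*(8 + l))/8 = 2 + (-1 + l)*(8 + l)/8)
((22/(-17) + 14/9) + Z(4))*42 = ((22/(-17) + 14/9) + (1 + (1/8)*4**2 + (7/8)*4))*42 = ((22*(-1/17) + 14*(1/9)) + (1 + (1/8)*16 + 7/2))*42 = ((-22/17 + 14/9) + (1 + 2 + 7/2))*42 = (40/153 + 13/2)*42 = (2069/306)*42 = 14483/51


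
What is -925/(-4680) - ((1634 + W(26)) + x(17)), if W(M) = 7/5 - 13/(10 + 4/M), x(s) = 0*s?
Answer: -84114307/51480 ≈ -1633.9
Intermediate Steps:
x(s) = 0
W(M) = 7/5 - 13/(10 + 4/M) (W(M) = 7*(⅕) - 13/(10 + 4/M) = 7/5 - 13/(10 + 4/M))
-925/(-4680) - ((1634 + W(26)) + x(17)) = -925/(-4680) - ((1634 + (28 + 5*26)/(10*(2 + 5*26))) + 0) = -925*(-1/4680) - ((1634 + (28 + 130)/(10*(2 + 130))) + 0) = 185/936 - ((1634 + (⅒)*158/132) + 0) = 185/936 - ((1634 + (⅒)*(1/132)*158) + 0) = 185/936 - ((1634 + 79/660) + 0) = 185/936 - (1078519/660 + 0) = 185/936 - 1*1078519/660 = 185/936 - 1078519/660 = -84114307/51480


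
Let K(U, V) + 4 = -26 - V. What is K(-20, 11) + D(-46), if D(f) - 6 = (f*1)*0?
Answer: -35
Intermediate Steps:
K(U, V) = -30 - V (K(U, V) = -4 + (-26 - V) = -30 - V)
D(f) = 6 (D(f) = 6 + (f*1)*0 = 6 + f*0 = 6 + 0 = 6)
K(-20, 11) + D(-46) = (-30 - 1*11) + 6 = (-30 - 11) + 6 = -41 + 6 = -35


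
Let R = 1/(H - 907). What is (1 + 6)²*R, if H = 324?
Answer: -49/583 ≈ -0.084048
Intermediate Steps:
R = -1/583 (R = 1/(324 - 907) = 1/(-583) = -1/583 ≈ -0.0017153)
(1 + 6)²*R = (1 + 6)²*(-1/583) = 7²*(-1/583) = 49*(-1/583) = -49/583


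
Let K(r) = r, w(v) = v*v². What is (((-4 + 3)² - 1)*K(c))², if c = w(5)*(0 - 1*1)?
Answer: 0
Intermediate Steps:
w(v) = v³
c = -125 (c = 5³*(0 - 1*1) = 125*(0 - 1) = 125*(-1) = -125)
(((-4 + 3)² - 1)*K(c))² = (((-4 + 3)² - 1)*(-125))² = (((-1)² - 1)*(-125))² = ((1 - 1)*(-125))² = (0*(-125))² = 0² = 0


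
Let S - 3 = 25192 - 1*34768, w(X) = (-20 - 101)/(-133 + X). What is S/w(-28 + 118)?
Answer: -411639/121 ≈ -3402.0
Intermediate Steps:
w(X) = -121/(-133 + X)
S = -9573 (S = 3 + (25192 - 1*34768) = 3 + (25192 - 34768) = 3 - 9576 = -9573)
S/w(-28 + 118) = -9573/((-121/(-133 + (-28 + 118)))) = -9573/((-121/(-133 + 90))) = -9573/((-121/(-43))) = -9573/((-121*(-1/43))) = -9573/121/43 = -9573*43/121 = -411639/121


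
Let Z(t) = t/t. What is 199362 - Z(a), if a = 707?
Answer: 199361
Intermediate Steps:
Z(t) = 1
199362 - Z(a) = 199362 - 1*1 = 199362 - 1 = 199361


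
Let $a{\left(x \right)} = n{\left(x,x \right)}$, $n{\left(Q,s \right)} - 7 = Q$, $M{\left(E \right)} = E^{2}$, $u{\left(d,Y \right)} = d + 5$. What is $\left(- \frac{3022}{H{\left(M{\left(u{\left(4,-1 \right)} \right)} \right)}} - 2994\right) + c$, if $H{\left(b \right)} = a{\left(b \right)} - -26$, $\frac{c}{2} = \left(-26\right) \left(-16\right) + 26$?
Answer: $- \frac{121781}{57} \approx -2136.5$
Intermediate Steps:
$u{\left(d,Y \right)} = 5 + d$
$n{\left(Q,s \right)} = 7 + Q$
$a{\left(x \right)} = 7 + x$
$c = 884$ ($c = 2 \left(\left(-26\right) \left(-16\right) + 26\right) = 2 \left(416 + 26\right) = 2 \cdot 442 = 884$)
$H{\left(b \right)} = 33 + b$ ($H{\left(b \right)} = \left(7 + b\right) - -26 = \left(7 + b\right) + 26 = 33 + b$)
$\left(- \frac{3022}{H{\left(M{\left(u{\left(4,-1 \right)} \right)} \right)}} - 2994\right) + c = \left(- \frac{3022}{33 + \left(5 + 4\right)^{2}} - 2994\right) + 884 = \left(- \frac{3022}{33 + 9^{2}} - 2994\right) + 884 = \left(- \frac{3022}{33 + 81} - 2994\right) + 884 = \left(- \frac{3022}{114} - 2994\right) + 884 = \left(\left(-3022\right) \frac{1}{114} - 2994\right) + 884 = \left(- \frac{1511}{57} - 2994\right) + 884 = - \frac{172169}{57} + 884 = - \frac{121781}{57}$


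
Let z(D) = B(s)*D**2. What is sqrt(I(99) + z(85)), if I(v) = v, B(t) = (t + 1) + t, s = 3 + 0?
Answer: sqrt(50674) ≈ 225.11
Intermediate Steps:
s = 3
B(t) = 1 + 2*t (B(t) = (1 + t) + t = 1 + 2*t)
z(D) = 7*D**2 (z(D) = (1 + 2*3)*D**2 = (1 + 6)*D**2 = 7*D**2)
sqrt(I(99) + z(85)) = sqrt(99 + 7*85**2) = sqrt(99 + 7*7225) = sqrt(99 + 50575) = sqrt(50674)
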